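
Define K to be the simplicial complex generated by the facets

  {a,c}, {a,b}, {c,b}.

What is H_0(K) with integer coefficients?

We work with the vertex ordering a < b < c. The simplices of K, each written with vertices in increasing order, are:

  0-simplices (3): a, b, c
  1-simplices (3): ab, ac, bc

giving chain groups C_0 ≅ Z^3, C_1 ≅ Z^3.

Boundary ∂_1: C_1 → C_0 is given by ∂[p,q] = [q] − [p].
As a 3×3 matrix over Z this has rank 2, with invariant factors (1,1).

Computing H_k = (kernel of ∂_k) / (image of ∂_{k+1}):

  H_0: rank C_0 − rank ∂_1 = 3 − 2 = 1, and the invariant factors of ∂_1 are all 1, so H_0 = Z.

H_0 ≅ Z.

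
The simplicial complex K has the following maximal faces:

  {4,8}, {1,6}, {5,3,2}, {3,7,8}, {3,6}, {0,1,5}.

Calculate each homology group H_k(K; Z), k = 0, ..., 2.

H_0 = Z,  H_1 = Z,  H_2 = 0.

Fix the vertex order 0 < 1 < 2 < 3 < 4 < 5 < 6 < 7 < 8 and write every simplex with vertices in increasing order. Then dim K = 2 and the simplices of K are:

  0-simplices (9): [0], [1], [2], [3], [4], [5], [6], [7], [8]
  1-simplices (12): [0,1], [0,5], [1,5], [1,6], [2,3], [2,5], [3,5], [3,6], [3,7], [3,8], [4,8], [7,8]
  2-simplices (3): [0,1,5], [2,3,5], [3,7,8]

so the chain groups are C_0 ≅ Z^9, C_1 ≅ Z^12, C_2 ≅ Z^3.

The boundary map ∂_1: C_1 → C_0 sends each edge [p,q] (with p < q) to q − p. For instance
  ∂[3,5] = [5] − [3].
The 9×12 boundary matrix has rank 8 and Smith normal form diag(1,1,1,1,1,1,1,1).

The boundary map ∂_2: C_2 → C_1 acts by ∂[p,q,r] = [q,r] − [p,r] + [p,q]. For instance
  ∂[3,7,8] = [7,8] − [3,8] + [3,7],
  ∂[0,1,5] = [1,5] − [0,5] + [0,1].
This gives a 12×3 integer matrix of rank 3; reducing to Smith normal form yields diagonal entries (1,1,1).

Reading off H_k = ker ∂_k / im ∂_{k+1}:

  H_0: rank C_0 − rank ∂_1 = 9 − 8 = 1, and the invariant factors of ∂_1 are all 1, so H_0 = Z.
  H_1: rank ker ∂_1 − rank ∂_2 = (12 − 8) − 3 = 1, and the invariant factors of ∂_2 are all 1, so H_1 = Z.
  H_2: rank ker ∂_2 − rank ∂_3 = (3 − 3) − 0 = 0, and there is no ∂_3, so H_2 = 0.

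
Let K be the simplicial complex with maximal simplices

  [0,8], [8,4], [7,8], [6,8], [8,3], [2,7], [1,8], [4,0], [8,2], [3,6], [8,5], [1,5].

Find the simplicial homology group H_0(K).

H_0 ≅ Z.

Take the total order 0 < 1 < 2 < 3 < 4 < 5 < 6 < 7 < 8 on the vertex set. Then K (dimension 1) consists of the simplices:

  0-simplices (9): [0], [1], [2], [3], [4], [5], [6], [7], [8]
  1-simplices (12): [0,4], [0,8], [1,5], [1,8], [2,7], [2,8], [3,6], [3,8], [4,8], [5,8], [6,8], [7,8]

giving chain groups C_0 ≅ Z^9, C_1 ≅ Z^12.

∂_1: C_1 → C_0 maps an edge to its endpoints' difference, ∂[p,q] = q − p.
As a 9×12 matrix over Z this has rank 8, with invariant factors (1,1,1,1,1,1,1,1).

From H_k ≅ ker(∂_k) / im(∂_{k+1}) we obtain:

  H_0: rank C_0 − rank ∂_1 = 9 − 8 = 1, and the invariant factors of ∂_1 are all 1, so H_0 = Z.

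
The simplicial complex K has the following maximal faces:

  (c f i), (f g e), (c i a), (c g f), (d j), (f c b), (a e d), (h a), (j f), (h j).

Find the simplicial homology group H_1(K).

Order the vertices as a < b < c < d < e < f < g < h < i < j. Listing each simplex with vertices in this order, K has dimension 2 with simplices:

  0-simplices (10): a, b, c, d, e, f, g, h, i, j
  1-simplices (18): ac, ad, ae, ah, ai, bc, bf, cf, cg, ci, de, dj, ef, eg, fg, fi, fj, hj
  2-simplices (6): aci, ade, bcf, cfg, cfi, efg

Hence C_0 ≅ Z^10, C_1 ≅ Z^18, C_2 ≅ Z^6.

∂_1: C_1 → C_0 maps an edge to its endpoints' difference, ∂[p,q] = q − p. For instance
  ∂ah = h − a.
As a 10×18 matrix over Z this has rank 9, with invariant factors (1,1,1,1,1,1,1,1,1).

The boundary map ∂_2: C_2 → C_1 sends each 2-simplex [p,q,r] to [q,r] − [p,r] + [p,q]. For instance
  ∂cfi = fi − ci + cf,
  ∂efg = fg − eg + ef.
This gives a 18×6 integer matrix of rank 6; reducing to Smith normal form yields diagonal entries (1,1,1,1,1,1).

Now H_k = ker ∂_k / im ∂_{k+1}, so:

  H_1: rank ker ∂_1 − rank ∂_2 = (18 − 9) − 6 = 3, and the invariant factors of ∂_2 are all 1, so H_1 = Z^3.

H_1 = Z^3.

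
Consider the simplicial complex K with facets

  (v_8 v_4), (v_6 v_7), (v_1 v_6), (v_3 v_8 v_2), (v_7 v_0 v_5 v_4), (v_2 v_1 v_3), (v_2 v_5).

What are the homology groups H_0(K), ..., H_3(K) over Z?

H_0 ≅ Z,  H_1 ≅ Z^2,  H_2 = 0,  H_3 = 0.

Fix the vertex order v_0 < v_1 < v_2 < v_3 < v_4 < v_5 < v_6 < v_7 < v_8 and write every simplex with vertices in increasing order. Then dim K = 3 and the simplices of K are:

  0-simplices (9): [v_0], [v_1], [v_2], [v_3], [v_4], [v_5], [v_6], [v_7], [v_8]
  1-simplices (15): (15 of them)
  2-simplices (6): [v_0,v_4,v_5], [v_0,v_4,v_7], [v_0,v_5,v_7], [v_1,v_2,v_3], [v_2,v_3,v_8], [v_4,v_5,v_7]
  3-simplices (1): [v_0,v_4,v_5,v_7]

giving chain groups C_0 ≅ Z^9, C_1 ≅ Z^15, C_2 ≅ Z^6, C_3 ≅ Z^1.

The boundary map ∂_1: C_1 → C_0 sends each edge [p,q] (with p < q) to q − p.
This gives a 9×15 integer matrix of rank 8; reducing to Smith normal form yields diagonal entries (1,1,1,1,1,1,1,1).

The boundary map ∂_2: C_2 → C_1 sends each 2-simplex [p,q,r] to [q,r] − [p,r] + [p,q]. For instance
  ∂[v_0,v_4,v_5] = [v_4,v_5] − [v_0,v_5] + [v_0,v_4],
  ∂[v_0,v_4,v_7] = [v_4,v_7] − [v_0,v_7] + [v_0,v_4].
As a 15×6 matrix over Z this has rank 5, with invariant factors (1,1,1,1,1).

Boundary ∂_3: C_3 → C_2 sends each 3-simplex σ to the alternating sum Σ_i (−1)^i (σ with its i-th vertex removed). For instance
  ∂[v_0,v_4,v_5,v_7] = [v_4,v_5,v_7] − [v_0,v_5,v_7] + [v_0,v_4,v_7] − [v_0,v_4,v_5].
The 6×1 boundary matrix has rank 1 and Smith normal form diag(1).

From H_k ≅ ker(∂_k) / im(∂_{k+1}) we obtain:

  H_0: rank C_0 − rank ∂_1 = 9 − 8 = 1, and the invariant factors of ∂_1 are all 1, so H_0 = Z.
  H_1: rank ker ∂_1 − rank ∂_2 = (15 − 8) − 5 = 2, and the invariant factors of ∂_2 are all 1, so H_1 = Z^2.
  H_2: rank ker ∂_2 − rank ∂_3 = (6 − 5) − 1 = 0, and the invariant factors of ∂_3 are all 1, so H_2 = 0.
  H_3: rank ker ∂_3 − rank ∂_4 = (1 − 1) − 0 = 0, and there is no ∂_4, so H_3 = 0.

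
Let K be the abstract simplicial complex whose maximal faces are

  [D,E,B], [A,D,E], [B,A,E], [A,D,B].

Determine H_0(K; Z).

H_0 ≅ Z.

Fix the vertex order A < B < D < E and write every simplex with vertices in increasing order. Then dim K = 2 and the simplices of K are:

  0-simplices (4): A, B, D, E
  1-simplices (6): AB, AD, AE, BD, BE, DE
  2-simplices (4): ABD, ABE, ADE, BDE

giving chain groups C_0 ≅ Z^4, C_1 ≅ Z^6, C_2 ≅ Z^4.

The boundary map ∂_1: C_1 → C_0 maps an edge to its endpoints' difference, ∂[p,q] = q − p. For instance
  ∂AE = E − A.
As a 4×6 matrix over Z this has rank 3, with invariant factors (1,1,1).

∂_2: C_2 → C_1 acts by ∂[p,q,r] = [q,r] − [p,r] + [p,q]. For instance
  ∂ABD = BD − AD + AB,
  ∂ABE = BE − AE + AB.
As a 6×4 matrix over Z this has rank 3, with invariant factors (1,1,1).

From H_k ≅ ker(∂_k) / im(∂_{k+1}) we obtain:

  H_0: rank C_0 − rank ∂_1 = 4 − 3 = 1, and the invariant factors of ∂_1 are all 1, so H_0 = Z.

(K is a triangulation of the 2-sphere S^2.)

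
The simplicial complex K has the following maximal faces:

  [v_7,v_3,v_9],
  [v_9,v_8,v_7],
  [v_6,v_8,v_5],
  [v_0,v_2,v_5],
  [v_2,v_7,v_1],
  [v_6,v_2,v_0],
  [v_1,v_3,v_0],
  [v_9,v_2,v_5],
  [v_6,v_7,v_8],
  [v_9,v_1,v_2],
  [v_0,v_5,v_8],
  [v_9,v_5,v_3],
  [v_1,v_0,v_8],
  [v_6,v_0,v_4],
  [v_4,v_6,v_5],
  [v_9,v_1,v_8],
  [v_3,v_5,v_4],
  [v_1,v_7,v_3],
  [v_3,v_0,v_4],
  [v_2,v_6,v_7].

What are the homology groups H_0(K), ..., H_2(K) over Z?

H_0 = Z,  H_1 = Z ⊕ Z/2Z,  H_2 = 0.

Order the vertices as v_0 < v_1 < v_2 < v_3 < v_4 < v_5 < v_6 < v_7 < v_8 < v_9. Listing each simplex with vertices in this order, K has dimension 2 with simplices:

  0-simplices (10): [v_0], [v_1], [v_2], [v_3], [v_4], [v_5], [v_6], [v_7], [v_8], [v_9]
  1-simplices (30): (30 of them)
  2-simplices (20): (20 of them)

giving chain groups C_0 ≅ Z^10, C_1 ≅ Z^30, C_2 ≅ Z^20.

∂_1: C_1 → C_0 maps an edge to its endpoints' difference, ∂[p,q] = q − p.
The 10×30 boundary matrix has rank 9 and Smith normal form diag(1,1,1,1,1,1,1,1,1).

The boundary map ∂_2: C_2 → C_1 acts by ∂[p,q,r] = [q,r] − [p,r] + [p,q]. For instance
  ∂[v_0,v_2,v_6] = [v_2,v_6] − [v_0,v_6] + [v_0,v_2],
  ∂[v_0,v_4,v_6] = [v_4,v_6] − [v_0,v_6] + [v_0,v_4].
The resulting 30×20 matrix has rank 20, and its Smith normal form has invariant factors (1,1,1,1,1,1,1,1,1,1,1,1,1,1,1,1,1,1,1,2).

From H_k ≅ ker(∂_k) / im(∂_{k+1}) we obtain:

  H_0: rank C_0 − rank ∂_1 = 10 − 9 = 1, and the invariant factors of ∂_1 are all 1, so H_0 = Z.
  H_1: rank ker ∂_1 − rank ∂_2 = (30 − 9) − 20 = 1, and ∂_2 has invariant factor 2 > 1, so H_1 = Z ⊕ Z/2Z.
  H_2: rank ker ∂_2 − rank ∂_3 = (20 − 20) − 0 = 0, and there is no ∂_3, so H_2 = 0.

As a check, the Euler characteristic is 10 − 30 + 20 = 0, which agrees with 1 − 1 + 0 = 0.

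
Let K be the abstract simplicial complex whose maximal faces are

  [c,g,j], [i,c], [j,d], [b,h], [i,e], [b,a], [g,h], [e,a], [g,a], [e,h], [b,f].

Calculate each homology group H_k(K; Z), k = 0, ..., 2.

H_0 ≅ Z,  H_1 ≅ Z^3,  H_2 = 0.

We work with the vertex ordering a < b < c < d < e < f < g < h < i < j. The simplices of K, each written with vertices in increasing order, are:

  0-simplices (10): a, b, c, d, e, f, g, h, i, j
  1-simplices (13): ab, ae, ag, bf, bh, cg, ci, cj, dj, eh, ei, gh, gj
  2-simplices (1): cgj

so the chain groups are C_0 ≅ Z^10, C_1 ≅ Z^13, C_2 ≅ Z^1.

Boundary ∂_1: C_1 → C_0 is given by ∂[p,q] = [q] − [p].
The 10×13 boundary matrix has rank 9 and Smith normal form diag(1,1,1,1,1,1,1,1,1).

∂_2: C_2 → C_1 acts by ∂[p,q,r] = [q,r] − [p,r] + [p,q]. For instance
  ∂cgj = gj − cj + cg.
The 13×1 boundary matrix has rank 1 and Smith normal form diag(1).

Reading off H_k = ker ∂_k / im ∂_{k+1}:

  H_0: rank C_0 − rank ∂_1 = 10 − 9 = 1, and the invariant factors of ∂_1 are all 1, so H_0 ≅ Z.
  H_1: rank ker ∂_1 − rank ∂_2 = (13 − 9) − 1 = 3, and the invariant factors of ∂_2 are all 1, so H_1 ≅ Z^3.
  H_2: rank ker ∂_2 − rank ∂_3 = (1 − 1) − 0 = 0, and there is no ∂_3, so H_2 ≅ 0.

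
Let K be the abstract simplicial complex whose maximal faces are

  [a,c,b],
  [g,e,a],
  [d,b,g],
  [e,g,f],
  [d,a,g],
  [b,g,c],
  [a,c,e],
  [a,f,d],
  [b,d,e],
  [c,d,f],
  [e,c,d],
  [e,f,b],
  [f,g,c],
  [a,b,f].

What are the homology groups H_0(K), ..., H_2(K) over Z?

Take the total order a < b < c < d < e < f < g on the vertex set. Then K (dimension 2) consists of the simplices:

  0-simplices (7): a, b, c, d, e, f, g
  1-simplices (21): ab, ac, ad, ae, af, ag, bc, bd, be, bf, bg, cd, ce, cf, cg, de, df, dg, ef, eg, fg
  2-simplices (14): abc, abf, ace, adf, adg, aeg, bcg, bde, bdg, bef, cde, cdf, cfg, efg

giving chain groups C_0 ≅ Z^7, C_1 ≅ Z^21, C_2 ≅ Z^14.

∂_1: C_1 → C_0 sends each edge [p,q] (with p < q) to q − p. For instance
  ∂df = f − d.
This gives a 7×21 integer matrix of rank 6; reducing to Smith normal form yields diagonal entries (1,1,1,1,1,1).

∂_2: C_2 → C_1 maps a triangle to the signed sum of its edges. For instance
  ∂cde = de − ce + cd,
  ∂ace = ce − ae + ac.
As a 21×14 matrix over Z this has rank 13, with invariant factors (1,1,1,1,1,1,1,1,1,1,1,1,1).

From H_k ≅ ker(∂_k) / im(∂_{k+1}) we obtain:

  H_0: rank C_0 − rank ∂_1 = 7 − 6 = 1, and the invariant factors of ∂_1 are all 1, so H_0 = Z.
  H_1: rank ker ∂_1 − rank ∂_2 = (21 − 6) − 13 = 2, and the invariant factors of ∂_2 are all 1, so H_1 = Z^2.
  H_2: rank ker ∂_2 − rank ∂_3 = (14 − 13) − 0 = 1, and there is no ∂_3, so H_2 = Z.

As a check, the Euler characteristic is 7 − 21 + 14 = 0, which agrees with 1 − 2 + 1 = 0.

H_0 = Z,  H_1 = Z^2,  H_2 = Z.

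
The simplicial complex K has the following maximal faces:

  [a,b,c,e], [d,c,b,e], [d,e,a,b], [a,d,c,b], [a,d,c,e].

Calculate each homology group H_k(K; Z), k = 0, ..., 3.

Take the total order a < b < c < d < e on the vertex set. Then K (dimension 3) consists of the simplices:

  0-simplices (5): a, b, c, d, e
  1-simplices (10): ab, ac, ad, ae, bc, bd, be, cd, ce, de
  2-simplices (10): abc, abd, abe, acd, ace, ade, bcd, bce, bde, cde
  3-simplices (5): abcd, abce, abde, acde, bcde

Hence C_0 ≅ Z^5, C_1 ≅ Z^10, C_2 ≅ Z^10, C_3 ≅ Z^5.

The boundary map ∂_1: C_1 → C_0 maps an edge to its endpoints' difference, ∂[p,q] = q − p.
The resulting 5×10 matrix has rank 4, and its Smith normal form has invariant factors (1,1,1,1).

The boundary map ∂_2: C_2 → C_1 maps a triangle to the signed sum of its edges. For instance
  ∂acd = cd − ad + ac,
  ∂abe = be − ae + ab.
The resulting 10×10 matrix has rank 6, and its Smith normal form has invariant factors (1,1,1,1,1,1).

∂_3: C_3 → C_2 sends each 3-simplex σ to the alternating sum Σ_i (−1)^i (σ with its i-th vertex removed). For instance
  ∂acde = cde − ade + ace − acd,
  ∂abce = bce − ace + abe − abc.
As a 10×5 matrix over Z this has rank 4, with invariant factors (1,1,1,1).

From H_k ≅ ker(∂_k) / im(∂_{k+1}) we obtain:

  H_0: rank C_0 − rank ∂_1 = 5 − 4 = 1, and the invariant factors of ∂_1 are all 1, so H_0 ≅ Z.
  H_1: rank ker ∂_1 − rank ∂_2 = (10 − 4) − 6 = 0, and the invariant factors of ∂_2 are all 1, so H_1 ≅ 0.
  H_2: rank ker ∂_2 − rank ∂_3 = (10 − 6) − 4 = 0, and the invariant factors of ∂_3 are all 1, so H_2 ≅ 0.
  H_3: rank ker ∂_3 − rank ∂_4 = (5 − 4) − 0 = 1, and there is no ∂_4, so H_3 ≅ Z.

(K is a triangulation of the 3-sphere S^3.)

H_0 = Z,  H_1 = 0,  H_2 = 0,  H_3 = Z.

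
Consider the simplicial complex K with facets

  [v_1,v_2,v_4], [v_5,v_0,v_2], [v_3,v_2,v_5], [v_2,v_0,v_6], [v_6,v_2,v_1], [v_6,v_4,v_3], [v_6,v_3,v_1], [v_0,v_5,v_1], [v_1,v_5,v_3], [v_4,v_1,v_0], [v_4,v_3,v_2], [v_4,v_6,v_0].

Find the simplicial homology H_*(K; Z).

H_0 = Z,  H_1 = Z/2,  H_2 = 0.

K has 7 vertices, 18 edges, 12 triangles.
rank ∂_0 = 0, rank ∂_1 = 6 ⇒ b_0 = 7 − 0 − 6 = 1; all invariant factors of ∂_1 are 1 so no torsion. So H_0 ≅ Z.
rank ∂_1 = 6, rank ∂_2 = 12 ⇒ b_1 = 18 − 6 − 12 = 0; ∂_2 has invariant factor(s) [2] giving torsion. So H_1 ≅ Z/2.
rank ∂_2 = 12, rank ∂_3 = 0 ⇒ b_2 = 12 − 12 − 0 = 0. So H_2 ≅ 0.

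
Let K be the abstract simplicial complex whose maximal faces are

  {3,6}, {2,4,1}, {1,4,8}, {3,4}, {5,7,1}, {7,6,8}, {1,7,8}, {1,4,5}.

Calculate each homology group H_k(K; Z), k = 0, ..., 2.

We work with the vertex ordering 1 < 2 < 3 < 4 < 5 < 6 < 7 < 8. The simplices of K, each written with vertices in increasing order, are:

  0-simplices (8): [1], [2], [3], [4], [5], [6], [7], [8]
  1-simplices (14): [1,2], [1,4], [1,5], [1,7], [1,8], [2,4], [3,4], [3,6], [4,5], [4,8], [5,7], [6,7], [6,8], [7,8]
  2-simplices (6): [1,2,4], [1,4,5], [1,4,8], [1,5,7], [1,7,8], [6,7,8]

Hence C_0 ≅ Z^8, C_1 ≅ Z^14, C_2 ≅ Z^6.

Boundary ∂_1: C_1 → C_0 sends each edge [p,q] (with p < q) to q − p. For instance
  ∂[4,8] = [8] − [4].
The 8×14 boundary matrix has rank 7 and Smith normal form diag(1,1,1,1,1,1,1).

∂_2: C_2 → C_1 sends each 2-simplex [p,q,r] to [q,r] − [p,r] + [p,q]. For instance
  ∂[6,7,8] = [7,8] − [6,8] + [6,7],
  ∂[1,5,7] = [5,7] − [1,7] + [1,5].
This gives a 14×6 integer matrix of rank 6; reducing to Smith normal form yields diagonal entries (1,1,1,1,1,1).

Now H_k = ker ∂_k / im ∂_{k+1}, so:

  H_0: rank C_0 − rank ∂_1 = 8 − 7 = 1, and the invariant factors of ∂_1 are all 1, so H_0 ≅ Z.
  H_1: rank ker ∂_1 − rank ∂_2 = (14 − 7) − 6 = 1, and the invariant factors of ∂_2 are all 1, so H_1 ≅ Z.
  H_2: rank ker ∂_2 − rank ∂_3 = (6 − 6) − 0 = 0, and there is no ∂_3, so H_2 ≅ 0.

H_0 ≅ Z,  H_1 ≅ Z,  H_2 = 0.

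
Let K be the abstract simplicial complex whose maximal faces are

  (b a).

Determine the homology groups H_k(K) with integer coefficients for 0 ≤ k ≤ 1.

H_0 ≅ Z,  H_1 = 0.

Take the total order a < b on the vertex set. Then K (dimension 1) consists of the simplices:

  0-simplices (2): a, b
  1-simplices (1): ab

giving chain groups C_0 ≅ Z^2, C_1 ≅ Z^1.

The boundary map ∂_1: C_1 → C_0 maps an edge to its endpoints' difference, ∂[p,q] = q − p.
This gives a 2×1 integer matrix of rank 1; reducing to Smith normal form yields diagonal entries (1).

Reading off H_k = ker ∂_k / im ∂_{k+1}:

  H_0: rank C_0 − rank ∂_1 = 2 − 1 = 1, and the invariant factors of ∂_1 are all 1, so H_0 ≅ Z.
  H_1: rank ker ∂_1 − rank ∂_2 = (1 − 1) − 0 = 0, and there is no ∂_2, so H_1 ≅ 0.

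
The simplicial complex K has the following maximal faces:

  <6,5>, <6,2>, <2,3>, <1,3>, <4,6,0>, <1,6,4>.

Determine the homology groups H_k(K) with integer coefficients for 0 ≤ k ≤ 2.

We work with the vertex ordering 0 < 1 < 2 < 3 < 4 < 5 < 6. The simplices of K, each written with vertices in increasing order, are:

  0-simplices (7): [0], [1], [2], [3], [4], [5], [6]
  1-simplices (9): [0,4], [0,6], [1,3], [1,4], [1,6], [2,3], [2,6], [4,6], [5,6]
  2-simplices (2): [0,4,6], [1,4,6]

giving chain groups C_0 ≅ Z^7, C_1 ≅ Z^9, C_2 ≅ Z^2.

The boundary map ∂_1: C_1 → C_0 is given by ∂[p,q] = [q] − [p].
The 7×9 boundary matrix has rank 6 and Smith normal form diag(1,1,1,1,1,1).

Boundary ∂_2: C_2 → C_1 maps a triangle to the signed sum of its edges. For instance
  ∂[0,4,6] = [4,6] − [0,6] + [0,4],
  ∂[1,4,6] = [4,6] − [1,6] + [1,4].
As a 9×2 matrix over Z this has rank 2, with invariant factors (1,1).

Computing H_k = (kernel of ∂_k) / (image of ∂_{k+1}):

  H_0: rank C_0 − rank ∂_1 = 7 − 6 = 1, and the invariant factors of ∂_1 are all 1, so H_0 ≅ Z.
  H_1: rank ker ∂_1 − rank ∂_2 = (9 − 6) − 2 = 1, and the invariant factors of ∂_2 are all 1, so H_1 ≅ Z.
  H_2: rank ker ∂_2 − rank ∂_3 = (2 − 2) − 0 = 0, and there is no ∂_3, so H_2 ≅ 0.

H_0 ≅ Z,  H_1 ≅ Z,  H_2 = 0.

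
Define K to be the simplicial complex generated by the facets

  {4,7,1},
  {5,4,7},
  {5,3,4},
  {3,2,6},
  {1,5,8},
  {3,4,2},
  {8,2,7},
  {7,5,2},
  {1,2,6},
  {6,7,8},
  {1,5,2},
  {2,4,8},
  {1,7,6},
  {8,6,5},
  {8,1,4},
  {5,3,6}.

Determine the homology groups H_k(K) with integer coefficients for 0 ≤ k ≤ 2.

H_0 ≅ Z,  H_1 ≅ Z^2,  H_2 ≅ Z.

Fix the vertex order 1 < 2 < 3 < 4 < 5 < 6 < 7 < 8 and write every simplex with vertices in increasing order. Then dim K = 2 and the simplices of K are:

  0-simplices (8): [1], [2], [3], [4], [5], [6], [7], [8]
  1-simplices (24): (24 of them)
  2-simplices (16): [1,2,5], [1,2,6], [1,4,7], [1,4,8], [1,5,8], [1,6,7], [2,3,4], [2,3,6], [2,4,8], [2,5,7], [2,7,8], [3,4,5], [3,5,6], [4,5,7], [5,6,8], [6,7,8]

so the chain groups are C_0 ≅ Z^8, C_1 ≅ Z^24, C_2 ≅ Z^16.

∂_1: C_1 → C_0 is given by ∂[p,q] = [q] − [p].
As a 8×24 matrix over Z this has rank 7, with invariant factors (1,1,1,1,1,1,1).

The boundary map ∂_2: C_2 → C_1 acts by ∂[p,q,r] = [q,r] − [p,r] + [p,q]. For instance
  ∂[1,4,7] = [4,7] − [1,7] + [1,4],
  ∂[2,4,8] = [4,8] − [2,8] + [2,4].
This gives a 24×16 integer matrix of rank 15; reducing to Smith normal form yields diagonal entries (1,1,1,1,1,1,1,1,1,1,1,1,1,1,1).

From H_k ≅ ker(∂_k) / im(∂_{k+1}) we obtain:

  H_0: rank C_0 − rank ∂_1 = 8 − 7 = 1, and the invariant factors of ∂_1 are all 1, so H_0 = Z.
  H_1: rank ker ∂_1 − rank ∂_2 = (24 − 7) − 15 = 2, and the invariant factors of ∂_2 are all 1, so H_1 = Z^2.
  H_2: rank ker ∂_2 − rank ∂_3 = (16 − 15) − 0 = 1, and there is no ∂_3, so H_2 = Z.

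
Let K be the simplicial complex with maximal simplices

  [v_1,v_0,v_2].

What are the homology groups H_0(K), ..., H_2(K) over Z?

H_0 ≅ Z,  H_1 = 0,  H_2 = 0.

Take the total order v_0 < v_1 < v_2 on the vertex set. Then K (dimension 2) consists of the simplices:

  0-simplices (3): [v_0], [v_1], [v_2]
  1-simplices (3): [v_0,v_1], [v_0,v_2], [v_1,v_2]
  2-simplices (1): [v_0,v_1,v_2]

Hence C_0 ≅ Z^3, C_1 ≅ Z^3, C_2 ≅ Z^1.

The boundary map ∂_1: C_1 → C_0 sends each edge [p,q] (with p < q) to q − p. For instance
  ∂[v_1,v_2] = [v_2] − [v_1].
The resulting 3×3 matrix has rank 2, and its Smith normal form has invariant factors (1,1).

Boundary ∂_2: C_2 → C_1 acts by ∂[p,q,r] = [q,r] − [p,r] + [p,q]. For instance
  ∂[v_0,v_1,v_2] = [v_1,v_2] − [v_0,v_2] + [v_0,v_1].
This gives a 3×1 integer matrix of rank 1; reducing to Smith normal form yields diagonal entries (1).

Reading off H_k = ker ∂_k / im ∂_{k+1}:

  H_0: rank C_0 − rank ∂_1 = 3 − 2 = 1, and the invariant factors of ∂_1 are all 1, so H_0 = Z.
  H_1: rank ker ∂_1 − rank ∂_2 = (3 − 2) − 1 = 0, and the invariant factors of ∂_2 are all 1, so H_1 = 0.
  H_2: rank ker ∂_2 − rank ∂_3 = (1 − 1) − 0 = 0, and there is no ∂_3, so H_2 = 0.

As a check, the Euler characteristic is 3 − 3 + 1 = 1, which agrees with 1 − 0 + 0 = 1.
(K is a triangulation of the 2-simplex.)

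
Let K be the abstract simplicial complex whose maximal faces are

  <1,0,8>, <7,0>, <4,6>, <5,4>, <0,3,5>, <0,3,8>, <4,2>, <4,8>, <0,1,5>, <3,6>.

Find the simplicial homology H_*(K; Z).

H_0 = Z,  H_1 = Z^2,  H_2 = 0.

K has 9 vertices, 14 edges, 4 triangles.
rank ∂_0 = 0, rank ∂_1 = 8 ⇒ b_0 = 9 − 0 − 8 = 1; all invariant factors of ∂_1 are 1 so no torsion. So H_0 ≅ Z.
rank ∂_1 = 8, rank ∂_2 = 4 ⇒ b_1 = 14 − 8 − 4 = 2; all invariant factors of ∂_2 are 1 so no torsion. So H_1 ≅ Z^2.
rank ∂_2 = 4, rank ∂_3 = 0 ⇒ b_2 = 4 − 4 − 0 = 0. So H_2 ≅ 0.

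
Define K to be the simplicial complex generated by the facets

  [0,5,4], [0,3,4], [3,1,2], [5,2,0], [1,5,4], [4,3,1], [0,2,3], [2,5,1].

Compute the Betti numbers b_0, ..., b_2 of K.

Order the vertices as 0 < 1 < 2 < 3 < 4 < 5. Listing each simplex with vertices in this order, K has dimension 2 with simplices:

  0-simplices (6): [0], [1], [2], [3], [4], [5]
  1-simplices (12): [0,2], [0,3], [0,4], [0,5], [1,2], [1,3], [1,4], [1,5], [2,3], [2,5], [3,4], [4,5]
  2-simplices (8): [0,2,3], [0,2,5], [0,3,4], [0,4,5], [1,2,3], [1,2,5], [1,3,4], [1,4,5]

giving chain groups C_0 ≅ Z^6, C_1 ≅ Z^12, C_2 ≅ Z^8.

∂_1: C_1 → C_0 maps an edge to its endpoints' difference, ∂[p,q] = q − p. For instance
  ∂[3,4] = [4] − [3].
This gives a 6×12 integer matrix of rank 5; reducing to Smith normal form yields diagonal entries (1,1,1,1,1).

∂_2: C_2 → C_1 sends each 2-simplex [p,q,r] to [q,r] − [p,r] + [p,q]. For instance
  ∂[0,2,3] = [2,3] − [0,3] + [0,2],
  ∂[0,3,4] = [3,4] − [0,4] + [0,3].
The resulting 12×8 matrix has rank 7, and its Smith normal form has invariant factors (1,1,1,1,1,1,1).

From H_k ≅ ker(∂_k) / im(∂_{k+1}) we obtain:

  H_0: rank C_0 − rank ∂_1 = 6 − 5 = 1, and the invariant factors of ∂_1 are all 1, so H_0 ≅ Z.
  H_1: rank ker ∂_1 − rank ∂_2 = (12 − 5) − 7 = 0, and the invariant factors of ∂_2 are all 1, so H_1 ≅ 0.
  H_2: rank ker ∂_2 − rank ∂_3 = (8 − 7) − 0 = 1, and there is no ∂_3, so H_2 ≅ Z.

As a check, the Euler characteristic is 6 − 12 + 8 = 2, which agrees with 1 − 0 + 1 = 2.

Hence the Betti numbers are b_0 = 1, b_1 = 0, b_2 = 1.

b_0 = 1, b_1 = 0, b_2 = 1.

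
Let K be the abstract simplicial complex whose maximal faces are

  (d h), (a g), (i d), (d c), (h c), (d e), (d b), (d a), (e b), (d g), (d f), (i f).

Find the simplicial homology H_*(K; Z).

Take the total order a < b < c < d < e < f < g < h < i on the vertex set. Then K (dimension 1) consists of the simplices:

  0-simplices (9): a, b, c, d, e, f, g, h, i
  1-simplices (12): ad, ag, bd, be, cd, ch, de, df, dg, dh, di, fi

Hence C_0 ≅ Z^9, C_1 ≅ Z^12.

∂_1: C_1 → C_0 maps an edge to its endpoints' difference, ∂[p,q] = q − p.
The 9×12 boundary matrix has rank 8 and Smith normal form diag(1,1,1,1,1,1,1,1).

Now H_k = ker ∂_k / im ∂_{k+1}, so:

  H_0: rank C_0 − rank ∂_1 = 9 − 8 = 1, and the invariant factors of ∂_1 are all 1, so H_0 ≅ Z.
  H_1: rank ker ∂_1 − rank ∂_2 = (12 − 8) − 0 = 4, and there is no ∂_2, so H_1 ≅ Z^4.

H_0 = Z,  H_1 = Z^4.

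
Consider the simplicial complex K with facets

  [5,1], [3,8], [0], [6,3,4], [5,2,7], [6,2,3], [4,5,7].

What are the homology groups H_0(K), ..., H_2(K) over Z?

Fix the vertex order 0 < 1 < 2 < 3 < 4 < 5 < 6 < 7 < 8 and write every simplex with vertices in increasing order. Then dim K = 2 and the simplices of K are:

  0-simplices (9): [0], [1], [2], [3], [4], [5], [6], [7], [8]
  1-simplices (12): [1,5], [2,3], [2,5], [2,6], [2,7], [3,4], [3,6], [3,8], [4,5], [4,6], [4,7], [5,7]
  2-simplices (4): [2,3,6], [2,5,7], [3,4,6], [4,5,7]

giving chain groups C_0 ≅ Z^9, C_1 ≅ Z^12, C_2 ≅ Z^4.

The boundary map ∂_1: C_1 → C_0 sends each edge [p,q] (with p < q) to q − p. For instance
  ∂[3,8] = [8] − [3].
As a 9×12 matrix over Z this has rank 7, with invariant factors (1,1,1,1,1,1,1).

Boundary ∂_2: C_2 → C_1 sends each 2-simplex [p,q,r] to [q,r] − [p,r] + [p,q]. For instance
  ∂[4,5,7] = [5,7] − [4,7] + [4,5],
  ∂[2,3,6] = [3,6] − [2,6] + [2,3].
The 12×4 boundary matrix has rank 4 and Smith normal form diag(1,1,1,1).

Computing H_k = (kernel of ∂_k) / (image of ∂_{k+1}):

  H_0: rank C_0 − rank ∂_1 = 9 − 7 = 2, and the invariant factors of ∂_1 are all 1, so H_0 ≅ Z^2.
  H_1: rank ker ∂_1 − rank ∂_2 = (12 − 7) − 4 = 1, and the invariant factors of ∂_2 are all 1, so H_1 ≅ Z.
  H_2: rank ker ∂_2 − rank ∂_3 = (4 − 4) − 0 = 0, and there is no ∂_3, so H_2 ≅ 0.

H_0 ≅ Z^2,  H_1 ≅ Z,  H_2 = 0.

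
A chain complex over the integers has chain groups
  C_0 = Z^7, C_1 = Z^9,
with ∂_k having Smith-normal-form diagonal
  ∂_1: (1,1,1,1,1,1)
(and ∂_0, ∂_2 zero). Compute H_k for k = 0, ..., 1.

H_0 ≅ Z,  H_1 ≅ Z^3.

H_0: b_0 = 7 − 0 − 6 = 1; torsion from ∂_1 factors > 1: none. So H_0 ≅ Z.
H_1: b_1 = 9 − 6 − 0 = 3; torsion from ∂_2 factors > 1: none. So H_1 ≅ Z^3.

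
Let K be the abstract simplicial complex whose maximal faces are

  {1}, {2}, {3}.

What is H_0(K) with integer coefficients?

H_0 ≅ Z^3.

Fix the vertex order 1 < 2 < 3 and write every simplex with vertices in increasing order. Then dim K = 0 and the simplices of K are:

  0-simplices (3): [1], [2], [3]

so the chain groups are C_0 ≅ Z^3.

Now H_k = ker ∂_k / im ∂_{k+1}, so:

  H_0: rank C_0 − rank ∂_1 = 3 − 0 = 3, and there is no ∂_1, so H_0 ≅ Z^3.

(K is a triangulation of a set of 3 points.)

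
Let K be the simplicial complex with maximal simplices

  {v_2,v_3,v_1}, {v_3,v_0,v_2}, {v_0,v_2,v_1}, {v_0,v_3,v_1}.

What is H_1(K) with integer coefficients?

H_1 ≅ 0.

K has 4 vertices, 6 edges, 4 triangles.
rank ∂_1 = 3, rank ∂_2 = 3 ⇒ b_1 = 6 − 3 − 3 = 0; all invariant factors of ∂_2 are 1 so no torsion. So H_1 = 0.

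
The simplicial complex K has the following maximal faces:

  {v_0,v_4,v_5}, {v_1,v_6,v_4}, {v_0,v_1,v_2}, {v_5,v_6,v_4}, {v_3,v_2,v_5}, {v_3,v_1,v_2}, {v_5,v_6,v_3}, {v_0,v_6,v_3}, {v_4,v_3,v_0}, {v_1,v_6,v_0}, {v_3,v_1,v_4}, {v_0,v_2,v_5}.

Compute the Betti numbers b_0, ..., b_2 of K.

Order the vertices as v_0 < v_1 < v_2 < v_3 < v_4 < v_5 < v_6. Listing each simplex with vertices in this order, K has dimension 2 with simplices:

  0-simplices (7): [v_0], [v_1], [v_2], [v_3], [v_4], [v_5], [v_6]
  1-simplices (18): (18 of them)
  2-simplices (12): (12 of them)

giving chain groups C_0 ≅ Z^7, C_1 ≅ Z^18, C_2 ≅ Z^12.

The boundary map ∂_1: C_1 → C_0 maps an edge to its endpoints' difference, ∂[p,q] = q − p. For instance
  ∂[v_0,v_6] = [v_6] − [v_0].
As a 7×18 matrix over Z this has rank 6, with invariant factors (1,1,1,1,1,1).

Boundary ∂_2: C_2 → C_1 acts by ∂[p,q,r] = [q,r] − [p,r] + [p,q]. For instance
  ∂[v_1,v_3,v_4] = [v_3,v_4] − [v_1,v_4] + [v_1,v_3],
  ∂[v_3,v_5,v_6] = [v_5,v_6] − [v_3,v_6] + [v_3,v_5].
The 18×12 boundary matrix has rank 12 and Smith normal form diag(1,1,1,1,1,1,1,1,1,1,1,2).

From H_k ≅ ker(∂_k) / im(∂_{k+1}) we obtain:

  H_0: rank C_0 − rank ∂_1 = 7 − 6 = 1, and the invariant factors of ∂_1 are all 1, so H_0 ≅ Z.
  H_1: rank ker ∂_1 − rank ∂_2 = (18 − 6) − 12 = 0, and ∂_2 has invariant factor 2 > 1, so H_1 ≅ Z/2Z.
  H_2: rank ker ∂_2 − rank ∂_3 = (12 − 12) − 0 = 0, and there is no ∂_3, so H_2 ≅ 0.

Hence the Betti numbers are b_0 = 1, b_1 = 0, b_2 = 0.

b_0 = 1, b_1 = 0, b_2 = 0.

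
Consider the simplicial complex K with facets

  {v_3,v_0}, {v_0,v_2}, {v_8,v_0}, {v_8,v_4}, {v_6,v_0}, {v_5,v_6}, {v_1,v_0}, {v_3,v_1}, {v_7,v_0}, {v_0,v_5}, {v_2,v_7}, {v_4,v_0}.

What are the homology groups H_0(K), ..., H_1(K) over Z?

H_0 = Z,  H_1 = Z^4.

We work with the vertex ordering v_0 < v_1 < v_2 < v_3 < v_4 < v_5 < v_6 < v_7 < v_8. The simplices of K, each written with vertices in increasing order, are:

  0-simplices (9): [v_0], [v_1], [v_2], [v_3], [v_4], [v_5], [v_6], [v_7], [v_8]
  1-simplices (12): [v_0,v_1], [v_0,v_2], [v_0,v_3], [v_0,v_4], [v_0,v_5], [v_0,v_6], [v_0,v_7], [v_0,v_8], [v_1,v_3], [v_2,v_7], [v_4,v_8], [v_5,v_6]

giving chain groups C_0 ≅ Z^9, C_1 ≅ Z^12.

∂_1: C_1 → C_0 is given by ∂[p,q] = [q] − [p].
The 9×12 boundary matrix has rank 8 and Smith normal form diag(1,1,1,1,1,1,1,1).

Reading off H_k = ker ∂_k / im ∂_{k+1}:

  H_0: rank C_0 − rank ∂_1 = 9 − 8 = 1, and the invariant factors of ∂_1 are all 1, so H_0 = Z.
  H_1: rank ker ∂_1 − rank ∂_2 = (12 − 8) − 0 = 4, and there is no ∂_2, so H_1 = Z^4.

As a check, the Euler characteristic is 9 − 12 = -3, which agrees with 1 − 4 = -3.
(K is a triangulation of a wedge of 4 circles.)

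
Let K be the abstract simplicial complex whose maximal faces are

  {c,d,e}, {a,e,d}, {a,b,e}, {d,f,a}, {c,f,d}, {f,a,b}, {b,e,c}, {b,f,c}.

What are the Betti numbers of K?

Fix the vertex order a < b < c < d < e < f and write every simplex with vertices in increasing order. Then dim K = 2 and the simplices of K are:

  0-simplices (6): a, b, c, d, e, f
  1-simplices (12): ab, ad, ae, af, bc, be, bf, cd, ce, cf, de, df
  2-simplices (8): abe, abf, ade, adf, bce, bcf, cde, cdf

giving chain groups C_0 ≅ Z^6, C_1 ≅ Z^12, C_2 ≅ Z^8.

∂_1: C_1 → C_0 is given by ∂[p,q] = [q] − [p].
The 6×12 boundary matrix has rank 5 and Smith normal form diag(1,1,1,1,1).

Boundary ∂_2: C_2 → C_1 maps a triangle to the signed sum of its edges. For instance
  ∂abe = be − ae + ab,
  ∂bcf = cf − bf + bc.
The 12×8 boundary matrix has rank 7 and Smith normal form diag(1,1,1,1,1,1,1).

Now H_k = ker ∂_k / im ∂_{k+1}, so:

  H_0: rank C_0 − rank ∂_1 = 6 − 5 = 1, and the invariant factors of ∂_1 are all 1, so H_0 ≅ Z.
  H_1: rank ker ∂_1 − rank ∂_2 = (12 − 5) − 7 = 0, and the invariant factors of ∂_2 are all 1, so H_1 ≅ 0.
  H_2: rank ker ∂_2 − rank ∂_3 = (8 − 7) − 0 = 1, and there is no ∂_3, so H_2 ≅ Z.

Hence the Betti numbers are b_0 = 1, b_1 = 0, b_2 = 1.

b_0 = 1, b_1 = 0, b_2 = 1.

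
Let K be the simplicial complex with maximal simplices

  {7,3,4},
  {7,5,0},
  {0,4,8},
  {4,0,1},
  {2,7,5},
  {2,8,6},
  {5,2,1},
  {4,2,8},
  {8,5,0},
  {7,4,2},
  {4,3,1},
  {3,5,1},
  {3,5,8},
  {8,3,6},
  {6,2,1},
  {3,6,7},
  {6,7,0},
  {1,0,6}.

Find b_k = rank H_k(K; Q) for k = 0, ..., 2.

Take the total order 0 < 1 < 2 < 3 < 4 < 5 < 6 < 7 < 8 on the vertex set. Then K (dimension 2) consists of the simplices:

  0-simplices (9): [0], [1], [2], [3], [4], [5], [6], [7], [8]
  1-simplices (27): (27 of them)
  2-simplices (18): [0,1,4], [0,1,6], [0,4,8], [0,5,7], [0,5,8], [0,6,7], [1,2,5], [1,2,6], [1,3,4], [1,3,5], [2,4,7], [2,4,8], [2,5,7], [2,6,8], [3,4,7], [3,5,8], [3,6,7], [3,6,8]

giving chain groups C_0 ≅ Z^9, C_1 ≅ Z^27, C_2 ≅ Z^18.

Boundary ∂_1: C_1 → C_0 sends each edge [p,q] (with p < q) to q − p. For instance
  ∂[1,3] = [3] − [1].
As a 9×27 matrix over Z this has rank 8, with invariant factors (1,1,1,1,1,1,1,1).

∂_2: C_2 → C_1 acts by ∂[p,q,r] = [q,r] − [p,r] + [p,q]. For instance
  ∂[1,2,5] = [2,5] − [1,5] + [1,2],
  ∂[1,3,5] = [3,5] − [1,5] + [1,3].
The resulting 27×18 matrix has rank 17, and its Smith normal form has invariant factors (1,1,1,1,1,1,1,1,1,1,1,1,1,1,1,1,1).

From H_k ≅ ker(∂_k) / im(∂_{k+1}) we obtain:

  H_0: rank C_0 − rank ∂_1 = 9 − 8 = 1, and the invariant factors of ∂_1 are all 1, so H_0 = Z.
  H_1: rank ker ∂_1 − rank ∂_2 = (27 − 8) − 17 = 2, and the invariant factors of ∂_2 are all 1, so H_1 = Z^2.
  H_2: rank ker ∂_2 − rank ∂_3 = (18 − 17) − 0 = 1, and there is no ∂_3, so H_2 = Z.

Hence the Betti numbers are b_0 = 1, b_1 = 2, b_2 = 1.

b_0 = 1, b_1 = 2, b_2 = 1.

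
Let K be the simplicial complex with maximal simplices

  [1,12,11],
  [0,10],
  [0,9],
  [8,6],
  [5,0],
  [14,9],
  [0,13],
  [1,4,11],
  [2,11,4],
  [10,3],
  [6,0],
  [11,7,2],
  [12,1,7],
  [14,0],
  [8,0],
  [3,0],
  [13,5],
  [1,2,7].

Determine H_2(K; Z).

H_2 = 0.

K has 15 vertices, 24 edges, 6 triangles.
rank ∂_2 = 6, rank ∂_3 = 0 ⇒ b_2 = 6 − 6 − 0 = 0. So H_2 = 0.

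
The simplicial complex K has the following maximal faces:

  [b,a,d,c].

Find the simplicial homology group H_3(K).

K has 4 vertices, 6 edges, 4 triangles, 1 3-simplex.
rank ∂_3 = 1, rank ∂_4 = 0 ⇒ b_3 = 1 − 1 − 0 = 0. So H_3 ≅ 0.

H_3 = 0.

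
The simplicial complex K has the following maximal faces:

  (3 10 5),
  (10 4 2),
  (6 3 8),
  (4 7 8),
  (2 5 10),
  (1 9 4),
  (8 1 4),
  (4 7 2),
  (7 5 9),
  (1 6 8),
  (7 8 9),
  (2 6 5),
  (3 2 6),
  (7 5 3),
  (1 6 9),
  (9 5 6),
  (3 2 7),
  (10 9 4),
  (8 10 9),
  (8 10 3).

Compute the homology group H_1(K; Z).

H_1 ≅ Z ⊕ Z/2Z.

Order the vertices as 1 < 2 < 3 < 4 < 5 < 6 < 7 < 8 < 9 < 10. Listing each simplex with vertices in this order, K has dimension 2 with simplices:

  0-simplices (10): [1], [2], [3], [4], [5], [6], [7], [8], [9], [10]
  1-simplices (30): (30 of them)
  2-simplices (20): (20 of them)

so the chain groups are C_0 ≅ Z^10, C_1 ≅ Z^30, C_2 ≅ Z^20.

Boundary ∂_1: C_1 → C_0 maps an edge to its endpoints' difference, ∂[p,q] = q − p.
The resulting 10×30 matrix has rank 9, and its Smith normal form has invariant factors (1,1,1,1,1,1,1,1,1).

Boundary ∂_2: C_2 → C_1 sends each 2-simplex [p,q,r] to [q,r] − [p,r] + [p,q]. For instance
  ∂[1,6,8] = [6,8] − [1,8] + [1,6],
  ∂[2,4,7] = [4,7] − [2,7] + [2,4].
The 30×20 boundary matrix has rank 20 and Smith normal form diag(1,1,1,1,1,1,1,1,1,1,1,1,1,1,1,1,1,1,1,2).

Reading off H_k = ker ∂_k / im ∂_{k+1}:

  H_1: rank ker ∂_1 − rank ∂_2 = (30 − 9) − 20 = 1, and ∂_2 has invariant factor 2 > 1, so H_1 ≅ Z ⊕ Z/2Z.

(K is a triangulation of the Klein bottle.)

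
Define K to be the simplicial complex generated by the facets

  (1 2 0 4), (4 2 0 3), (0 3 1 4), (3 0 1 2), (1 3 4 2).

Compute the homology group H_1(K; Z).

K has 5 vertices, 10 edges, 10 triangles, 5 3-simplices.
rank ∂_1 = 4, rank ∂_2 = 6 ⇒ b_1 = 10 − 4 − 6 = 0; all invariant factors of ∂_2 are 1 so no torsion. So H_1 ≅ 0.

H_1 ≅ 0.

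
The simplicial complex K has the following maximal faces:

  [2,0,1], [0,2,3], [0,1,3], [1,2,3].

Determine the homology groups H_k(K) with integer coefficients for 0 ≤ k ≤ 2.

H_0 = Z,  H_1 = 0,  H_2 = Z.

We work with the vertex ordering 0 < 1 < 2 < 3. The simplices of K, each written with vertices in increasing order, are:

  0-simplices (4): [0], [1], [2], [3]
  1-simplices (6): [0,1], [0,2], [0,3], [1,2], [1,3], [2,3]
  2-simplices (4): [0,1,2], [0,1,3], [0,2,3], [1,2,3]

so the chain groups are C_0 ≅ Z^4, C_1 ≅ Z^6, C_2 ≅ Z^4.

The boundary map ∂_1: C_1 → C_0 is given by ∂[p,q] = [q] − [p]. For instance
  ∂[0,2] = [2] − [0].
The resulting 4×6 matrix has rank 3, and its Smith normal form has invariant factors (1,1,1).

The boundary map ∂_2: C_2 → C_1 sends each 2-simplex [p,q,r] to [q,r] − [p,r] + [p,q]. For instance
  ∂[0,2,3] = [2,3] − [0,3] + [0,2],
  ∂[0,1,3] = [1,3] − [0,3] + [0,1].
As a 6×4 matrix over Z this has rank 3, with invariant factors (1,1,1).

Reading off H_k = ker ∂_k / im ∂_{k+1}:

  H_0: rank C_0 − rank ∂_1 = 4 − 3 = 1, and the invariant factors of ∂_1 are all 1, so H_0 ≅ Z.
  H_1: rank ker ∂_1 − rank ∂_2 = (6 − 3) − 3 = 0, and the invariant factors of ∂_2 are all 1, so H_1 ≅ 0.
  H_2: rank ker ∂_2 − rank ∂_3 = (4 − 3) − 0 = 1, and there is no ∂_3, so H_2 ≅ Z.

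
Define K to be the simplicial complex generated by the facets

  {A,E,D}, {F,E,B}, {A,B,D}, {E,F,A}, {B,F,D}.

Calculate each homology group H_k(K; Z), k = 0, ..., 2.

Fix the vertex order A < B < D < E < F and write every simplex with vertices in increasing order. Then dim K = 2 and the simplices of K are:

  0-simplices (5): A, B, D, E, F
  1-simplices (10): AB, AD, AE, AF, BD, BE, BF, DE, DF, EF
  2-simplices (5): ABD, ADE, AEF, BDF, BEF

giving chain groups C_0 ≅ Z^5, C_1 ≅ Z^10, C_2 ≅ Z^5.

Boundary ∂_1: C_1 → C_0 is given by ∂[p,q] = [q] − [p].
The 5×10 boundary matrix has rank 4 and Smith normal form diag(1,1,1,1).

The boundary map ∂_2: C_2 → C_1 sends each 2-simplex [p,q,r] to [q,r] − [p,r] + [p,q]. For instance
  ∂ADE = DE − AE + AD,
  ∂BEF = EF − BF + BE.
The resulting 10×5 matrix has rank 5, and its Smith normal form has invariant factors (1,1,1,1,1).

Reading off H_k = ker ∂_k / im ∂_{k+1}:

  H_0: rank C_0 − rank ∂_1 = 5 − 4 = 1, and the invariant factors of ∂_1 are all 1, so H_0 ≅ Z.
  H_1: rank ker ∂_1 − rank ∂_2 = (10 − 4) − 5 = 1, and the invariant factors of ∂_2 are all 1, so H_1 ≅ Z.
  H_2: rank ker ∂_2 − rank ∂_3 = (5 − 5) − 0 = 0, and there is no ∂_3, so H_2 ≅ 0.

(K is a triangulation of the Möbius band.)

H_0 = Z,  H_1 = Z,  H_2 = 0.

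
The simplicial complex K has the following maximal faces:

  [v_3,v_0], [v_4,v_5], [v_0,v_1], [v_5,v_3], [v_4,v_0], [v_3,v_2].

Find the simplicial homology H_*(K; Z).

H_0 = Z,  H_1 = Z.

K has 6 vertices, 6 edges.
rank ∂_0 = 0, rank ∂_1 = 5 ⇒ b_0 = 6 − 0 − 5 = 1; all invariant factors of ∂_1 are 1 so no torsion. So H_0 ≅ Z.
rank ∂_1 = 5, rank ∂_2 = 0 ⇒ b_1 = 6 − 5 − 0 = 1. So H_1 ≅ Z.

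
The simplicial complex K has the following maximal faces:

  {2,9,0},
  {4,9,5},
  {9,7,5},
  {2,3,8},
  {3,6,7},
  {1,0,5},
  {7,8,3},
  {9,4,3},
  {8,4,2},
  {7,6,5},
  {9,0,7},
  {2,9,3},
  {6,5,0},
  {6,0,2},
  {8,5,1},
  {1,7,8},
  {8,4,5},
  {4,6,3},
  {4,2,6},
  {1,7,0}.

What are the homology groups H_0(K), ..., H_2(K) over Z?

H_0 ≅ Z,  H_1 ≅ Z ⊕ Z/2,  H_2 = 0.

We work with the vertex ordering 0 < 1 < 2 < 3 < 4 < 5 < 6 < 7 < 8 < 9. The simplices of K, each written with vertices in increasing order, are:

  0-simplices (10): [0], [1], [2], [3], [4], [5], [6], [7], [8], [9]
  1-simplices (30): (30 of them)
  2-simplices (20): (20 of them)

giving chain groups C_0 ≅ Z^10, C_1 ≅ Z^30, C_2 ≅ Z^20.

Boundary ∂_1: C_1 → C_0 sends each edge [p,q] (with p < q) to q − p.
The resulting 10×30 matrix has rank 9, and its Smith normal form has invariant factors (1,1,1,1,1,1,1,1,1).

The boundary map ∂_2: C_2 → C_1 maps a triangle to the signed sum of its edges. For instance
  ∂[0,2,6] = [2,6] − [0,6] + [0,2],
  ∂[5,7,9] = [7,9] − [5,9] + [5,7].
This gives a 30×20 integer matrix of rank 20; reducing to Smith normal form yields diagonal entries (1,1,1,1,1,1,1,1,1,1,1,1,1,1,1,1,1,1,1,2).

From H_k ≅ ker(∂_k) / im(∂_{k+1}) we obtain:

  H_0: rank C_0 − rank ∂_1 = 10 − 9 = 1, and the invariant factors of ∂_1 are all 1, so H_0 = Z.
  H_1: rank ker ∂_1 − rank ∂_2 = (30 − 9) − 20 = 1, and ∂_2 has invariant factor 2 > 1, so H_1 = Z ⊕ Z/2.
  H_2: rank ker ∂_2 − rank ∂_3 = (20 − 20) − 0 = 0, and there is no ∂_3, so H_2 = 0.

As a check, the Euler characteristic is 10 − 30 + 20 = 0, which agrees with 1 − 1 + 0 = 0.
(K is a triangulation of the Klein bottle.)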